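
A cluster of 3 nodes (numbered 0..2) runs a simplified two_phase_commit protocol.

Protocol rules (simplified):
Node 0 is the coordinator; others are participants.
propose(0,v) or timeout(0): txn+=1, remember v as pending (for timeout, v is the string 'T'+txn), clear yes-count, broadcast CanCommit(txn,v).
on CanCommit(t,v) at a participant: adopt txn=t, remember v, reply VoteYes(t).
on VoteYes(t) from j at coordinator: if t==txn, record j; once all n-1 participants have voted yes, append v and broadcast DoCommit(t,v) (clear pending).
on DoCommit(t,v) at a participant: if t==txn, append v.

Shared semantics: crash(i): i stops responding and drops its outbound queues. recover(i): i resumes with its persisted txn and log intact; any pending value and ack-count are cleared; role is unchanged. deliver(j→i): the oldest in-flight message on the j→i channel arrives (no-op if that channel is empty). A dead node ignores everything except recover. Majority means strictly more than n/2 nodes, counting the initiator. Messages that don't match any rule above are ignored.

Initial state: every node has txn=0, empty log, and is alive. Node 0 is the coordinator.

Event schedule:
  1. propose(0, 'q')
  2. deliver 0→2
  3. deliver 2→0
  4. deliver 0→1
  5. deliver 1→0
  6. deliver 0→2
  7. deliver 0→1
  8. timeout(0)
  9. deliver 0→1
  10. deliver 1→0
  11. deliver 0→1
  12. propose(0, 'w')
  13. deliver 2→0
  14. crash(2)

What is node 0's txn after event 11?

2

after 1 — propose(0,'q'): n0:coor/t1/[-]
after 2 — deliver 0→2: n2:part/t1/[-]
after 3 — deliver 2→0: ·
after 4 — deliver 0→1: n1:part/t1/[-]
after 5 — deliver 1→0: n0:coor/t1/[q]
after 6 — deliver 0→2: n2:part/t1/[q]
after 7 — deliver 0→1: n1:part/t1/[q]
after 8 — timeout(0): n0:coor/t2/[q]
after 9 — deliver 0→1: n1:part/t2/[q]
after 10 — deliver 1→0: ·
after 11 — deliver 0→1: ·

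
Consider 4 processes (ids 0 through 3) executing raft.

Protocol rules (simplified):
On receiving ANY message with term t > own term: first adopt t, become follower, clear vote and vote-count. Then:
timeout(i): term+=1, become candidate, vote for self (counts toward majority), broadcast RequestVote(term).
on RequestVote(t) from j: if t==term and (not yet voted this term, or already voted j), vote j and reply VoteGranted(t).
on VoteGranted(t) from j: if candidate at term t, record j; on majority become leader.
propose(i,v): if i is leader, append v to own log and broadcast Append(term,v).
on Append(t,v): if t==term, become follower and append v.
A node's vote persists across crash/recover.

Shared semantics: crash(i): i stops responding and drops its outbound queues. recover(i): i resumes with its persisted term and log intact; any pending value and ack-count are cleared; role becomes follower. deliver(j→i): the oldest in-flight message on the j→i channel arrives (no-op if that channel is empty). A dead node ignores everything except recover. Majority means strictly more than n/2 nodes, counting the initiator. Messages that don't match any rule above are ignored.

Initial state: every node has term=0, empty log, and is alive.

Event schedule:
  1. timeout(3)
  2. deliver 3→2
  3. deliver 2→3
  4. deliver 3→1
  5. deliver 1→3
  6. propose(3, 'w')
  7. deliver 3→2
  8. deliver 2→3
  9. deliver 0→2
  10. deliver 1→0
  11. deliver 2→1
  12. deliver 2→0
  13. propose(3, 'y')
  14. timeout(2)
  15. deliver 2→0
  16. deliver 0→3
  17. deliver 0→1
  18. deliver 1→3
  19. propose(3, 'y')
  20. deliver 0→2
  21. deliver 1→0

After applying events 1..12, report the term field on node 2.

1

after 1 — timeout(3): n3:cand/t1/[-]
after 2 — deliver 3→2: n2:foll/t1/[-]
after 3 — deliver 2→3: ·
after 4 — deliver 3→1: n1:foll/t1/[-]
after 5 — deliver 1→3: n3:lead/t1/[-]
after 6 — propose(3,'w'): n3:lead/t1/[w]
after 7 — deliver 3→2: n2:foll/t1/[w]
after 8 — deliver 2→3: ·
after 9 — deliver 0→2: ·
after 10 — deliver 1→0: ·
after 11 — deliver 2→1: ·
after 12 — deliver 2→0: ·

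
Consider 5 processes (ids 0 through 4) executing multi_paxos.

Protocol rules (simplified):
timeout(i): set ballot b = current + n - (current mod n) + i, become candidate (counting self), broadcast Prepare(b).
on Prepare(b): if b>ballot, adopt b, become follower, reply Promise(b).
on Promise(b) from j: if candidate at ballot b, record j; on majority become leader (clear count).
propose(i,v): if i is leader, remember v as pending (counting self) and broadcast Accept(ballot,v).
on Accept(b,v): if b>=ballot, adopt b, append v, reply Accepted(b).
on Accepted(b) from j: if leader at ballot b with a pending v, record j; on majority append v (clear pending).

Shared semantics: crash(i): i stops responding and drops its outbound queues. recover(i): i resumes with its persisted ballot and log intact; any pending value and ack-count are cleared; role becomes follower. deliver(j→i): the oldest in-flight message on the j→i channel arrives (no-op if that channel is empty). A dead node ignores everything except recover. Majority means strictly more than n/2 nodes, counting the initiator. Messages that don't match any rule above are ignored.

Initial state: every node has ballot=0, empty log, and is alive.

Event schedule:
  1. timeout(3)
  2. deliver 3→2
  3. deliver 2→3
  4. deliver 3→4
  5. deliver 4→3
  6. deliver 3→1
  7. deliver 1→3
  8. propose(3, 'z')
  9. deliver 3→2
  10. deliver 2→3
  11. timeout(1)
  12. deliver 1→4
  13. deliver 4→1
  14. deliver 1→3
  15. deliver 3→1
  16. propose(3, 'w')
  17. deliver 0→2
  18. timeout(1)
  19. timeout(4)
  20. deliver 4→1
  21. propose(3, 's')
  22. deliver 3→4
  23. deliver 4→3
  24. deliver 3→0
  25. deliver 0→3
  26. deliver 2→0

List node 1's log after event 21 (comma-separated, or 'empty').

empty

step 1 timeout(3): 3={cand,b=8,log=-}
step 2 deliver 3→2: 2={foll,b=8,log=-}
step 3 deliver 2→3: —
step 4 deliver 3→4: 4={foll,b=8,log=-}
step 5 deliver 4→3: 3={lead,b=8,log=-}
step 6 deliver 3→1: 1={foll,b=8,log=-}
step 7 deliver 1→3: —
step 8 propose(3,'z'): —
step 9 deliver 3→2: 2={foll,b=8,log=z}
step 10 deliver 2→3: —
step 11 timeout(1): 1={cand,b=11,log=-}
step 12 deliver 1→4: 4={foll,b=11,log=-}
step 13 deliver 4→1: —
step 14 deliver 1→3: 3={foll,b=11,log=-}
step 15 deliver 3→1: —
step 16 propose(3,'w'): —
step 17 deliver 0→2: —
step 18 timeout(1): 1={cand,b=16,log=-}
step 19 timeout(4): 4={cand,b=19,log=-}
step 20 deliver 4→1: 1={foll,b=19,log=-}
step 21 propose(3,'s'): —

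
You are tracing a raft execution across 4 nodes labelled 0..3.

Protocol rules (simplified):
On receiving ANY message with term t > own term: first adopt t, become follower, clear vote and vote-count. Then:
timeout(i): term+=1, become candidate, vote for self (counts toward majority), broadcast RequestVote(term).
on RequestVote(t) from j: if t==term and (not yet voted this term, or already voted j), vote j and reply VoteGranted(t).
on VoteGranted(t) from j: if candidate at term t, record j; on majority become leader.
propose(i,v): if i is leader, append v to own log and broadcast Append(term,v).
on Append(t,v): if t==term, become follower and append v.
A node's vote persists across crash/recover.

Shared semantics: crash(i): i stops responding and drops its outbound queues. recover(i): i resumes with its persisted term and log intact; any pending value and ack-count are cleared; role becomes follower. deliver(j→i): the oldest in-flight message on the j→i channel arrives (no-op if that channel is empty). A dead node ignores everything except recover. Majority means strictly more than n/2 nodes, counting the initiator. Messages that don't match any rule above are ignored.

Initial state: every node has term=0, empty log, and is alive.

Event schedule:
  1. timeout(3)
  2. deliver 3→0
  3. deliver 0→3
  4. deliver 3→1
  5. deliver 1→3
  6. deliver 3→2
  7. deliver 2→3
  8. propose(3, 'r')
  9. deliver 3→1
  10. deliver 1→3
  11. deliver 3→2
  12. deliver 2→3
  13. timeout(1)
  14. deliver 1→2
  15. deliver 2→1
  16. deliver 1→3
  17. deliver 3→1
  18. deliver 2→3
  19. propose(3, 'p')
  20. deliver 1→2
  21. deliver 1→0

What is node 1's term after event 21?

2

[1] timeout(3) → N3(cand t1 [-])
[2] deliver 3→0 → N0(foll t1 [-])
[3] deliver 0→3 → ∅
[4] deliver 3→1 → N1(foll t1 [-])
[5] deliver 1→3 → N3(lead t1 [-])
[6] deliver 3→2 → N2(foll t1 [-])
[7] deliver 2→3 → ∅
[8] propose(3,'r') → N3(lead t1 [r])
[9] deliver 3→1 → N1(foll t1 [r])
[10] deliver 1→3 → ∅
[11] deliver 3→2 → N2(foll t1 [r])
[12] deliver 2→3 → ∅
[13] timeout(1) → N1(cand t2 [r])
[14] deliver 1→2 → N2(foll t2 [r])
[15] deliver 2→1 → ∅
[16] deliver 1→3 → N3(foll t2 [r])
[17] deliver 3→1 → N1(lead t2 [r])
[18] deliver 2→3 → ∅
[19] propose(3,'p') → ∅
[20] deliver 1→2 → ∅
[21] deliver 1→0 → N0(foll t2 [-])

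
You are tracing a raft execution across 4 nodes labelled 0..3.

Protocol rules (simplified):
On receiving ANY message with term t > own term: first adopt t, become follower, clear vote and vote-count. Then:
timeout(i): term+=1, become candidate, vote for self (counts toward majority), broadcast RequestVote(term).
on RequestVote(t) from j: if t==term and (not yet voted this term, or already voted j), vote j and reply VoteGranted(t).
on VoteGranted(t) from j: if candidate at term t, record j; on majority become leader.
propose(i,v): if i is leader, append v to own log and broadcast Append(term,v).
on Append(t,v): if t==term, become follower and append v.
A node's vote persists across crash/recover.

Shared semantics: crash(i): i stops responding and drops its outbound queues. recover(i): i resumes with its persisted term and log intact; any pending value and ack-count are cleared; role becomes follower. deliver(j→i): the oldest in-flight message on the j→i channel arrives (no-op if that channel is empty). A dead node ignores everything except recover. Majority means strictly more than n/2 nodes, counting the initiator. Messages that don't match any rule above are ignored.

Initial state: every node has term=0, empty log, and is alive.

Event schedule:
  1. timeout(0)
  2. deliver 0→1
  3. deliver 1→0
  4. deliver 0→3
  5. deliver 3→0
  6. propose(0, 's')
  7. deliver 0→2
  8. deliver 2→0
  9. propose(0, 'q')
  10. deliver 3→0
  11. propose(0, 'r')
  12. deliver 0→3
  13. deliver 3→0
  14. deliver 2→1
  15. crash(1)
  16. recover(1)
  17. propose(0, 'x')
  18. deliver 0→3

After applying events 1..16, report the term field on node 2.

1

1. timeout(0):  <0:cand t1 ->
2. deliver 0→1:  <1:foll t1 ->
3. deliver 1→0:  nop
4. deliver 0→3:  <3:foll t1 ->
5. deliver 3→0:  <0:lead t1 ->
6. propose(0,'s'):  <0:lead t1 s>
7. deliver 0→2:  <2:foll t1 ->
8. deliver 2→0:  nop
9. propose(0,'q'):  <0:lead t1 s,q>
10. deliver 3→0:  nop
11. propose(0,'r'):  <0:lead t1 s,q,r>
12. deliver 0→3:  <3:foll t1 s>
13. deliver 3→0:  nop
14. deliver 2→1:  nop
15. crash(1):  <1:✗foll t1 ->
16. recover(1):  <1:foll t1 ->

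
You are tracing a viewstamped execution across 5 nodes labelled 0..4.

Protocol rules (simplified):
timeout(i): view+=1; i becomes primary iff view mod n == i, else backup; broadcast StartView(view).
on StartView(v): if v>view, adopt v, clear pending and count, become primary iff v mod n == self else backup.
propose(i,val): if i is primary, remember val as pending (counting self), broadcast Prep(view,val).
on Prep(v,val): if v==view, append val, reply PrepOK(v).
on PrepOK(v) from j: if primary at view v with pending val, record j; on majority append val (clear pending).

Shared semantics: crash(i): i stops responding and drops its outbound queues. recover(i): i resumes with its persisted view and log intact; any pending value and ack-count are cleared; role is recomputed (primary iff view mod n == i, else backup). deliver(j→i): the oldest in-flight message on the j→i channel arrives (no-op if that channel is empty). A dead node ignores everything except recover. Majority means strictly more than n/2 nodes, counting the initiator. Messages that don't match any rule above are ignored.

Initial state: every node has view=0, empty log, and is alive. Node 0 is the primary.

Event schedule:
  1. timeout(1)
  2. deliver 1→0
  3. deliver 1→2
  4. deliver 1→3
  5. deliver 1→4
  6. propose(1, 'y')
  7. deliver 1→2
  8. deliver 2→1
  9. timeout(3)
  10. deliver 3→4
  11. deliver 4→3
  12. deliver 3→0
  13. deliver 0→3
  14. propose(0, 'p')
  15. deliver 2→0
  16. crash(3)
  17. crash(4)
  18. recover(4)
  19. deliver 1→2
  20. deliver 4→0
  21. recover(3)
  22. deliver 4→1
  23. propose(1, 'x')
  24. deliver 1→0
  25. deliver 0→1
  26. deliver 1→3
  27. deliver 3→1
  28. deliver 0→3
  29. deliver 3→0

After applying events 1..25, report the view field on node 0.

[1] timeout(1) → N1(prim v1 [-])
[2] deliver 1→0 → N0(back v1 [-])
[3] deliver 1→2 → N2(back v1 [-])
[4] deliver 1→3 → N3(back v1 [-])
[5] deliver 1→4 → N4(back v1 [-])
[6] propose(1,'y') → ∅
[7] deliver 1→2 → N2(back v1 [y])
[8] deliver 2→1 → ∅
[9] timeout(3) → N3(back v2 [-])
[10] deliver 3→4 → N4(back v2 [-])
[11] deliver 4→3 → ∅
[12] deliver 3→0 → N0(back v2 [-])
[13] deliver 0→3 → ∅
[14] propose(0,'p') → ∅
[15] deliver 2→0 → ∅
[16] crash(3) → N3(✗back v2 [-])
[17] crash(4) → N4(✗back v2 [-])
[18] recover(4) → N4(back v2 [-])
[19] deliver 1→2 → ∅
[20] deliver 4→0 → ∅
[21] recover(3) → N3(back v2 [-])
[22] deliver 4→1 → ∅
[23] propose(1,'x') → ∅
[24] deliver 1→0 → ∅
[25] deliver 0→1 → ∅

2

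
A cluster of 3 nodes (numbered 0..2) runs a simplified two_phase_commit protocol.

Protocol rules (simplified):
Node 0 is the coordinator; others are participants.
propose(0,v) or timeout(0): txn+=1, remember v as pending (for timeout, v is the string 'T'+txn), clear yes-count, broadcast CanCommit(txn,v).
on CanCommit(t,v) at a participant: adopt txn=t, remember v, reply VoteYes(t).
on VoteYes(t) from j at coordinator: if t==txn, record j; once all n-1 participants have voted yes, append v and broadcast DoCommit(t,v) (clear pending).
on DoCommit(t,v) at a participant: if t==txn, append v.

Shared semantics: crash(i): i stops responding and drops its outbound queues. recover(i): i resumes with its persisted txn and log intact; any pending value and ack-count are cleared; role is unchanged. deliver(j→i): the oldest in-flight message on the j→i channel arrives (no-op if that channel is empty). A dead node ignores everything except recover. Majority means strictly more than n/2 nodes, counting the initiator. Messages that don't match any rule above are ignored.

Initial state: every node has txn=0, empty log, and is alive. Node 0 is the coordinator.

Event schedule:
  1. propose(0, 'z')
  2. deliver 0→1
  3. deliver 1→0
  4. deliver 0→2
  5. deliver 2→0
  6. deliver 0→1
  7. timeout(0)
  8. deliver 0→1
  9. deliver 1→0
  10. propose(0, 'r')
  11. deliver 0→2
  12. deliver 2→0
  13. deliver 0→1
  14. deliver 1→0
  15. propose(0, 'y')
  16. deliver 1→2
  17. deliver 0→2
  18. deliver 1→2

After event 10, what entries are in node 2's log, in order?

e1 propose(0,'z'): 0[coor,t=1,-]
e2 deliver 0→1: 1[part,t=1,-]
e3 deliver 1→0: ·
e4 deliver 0→2: 2[part,t=1,-]
e5 deliver 2→0: 0[coor,t=1,z]
e6 deliver 0→1: 1[part,t=1,z]
e7 timeout(0): 0[coor,t=2,z]
e8 deliver 0→1: 1[part,t=2,z]
e9 deliver 1→0: ·
e10 propose(0,'r'): 0[coor,t=3,z]

empty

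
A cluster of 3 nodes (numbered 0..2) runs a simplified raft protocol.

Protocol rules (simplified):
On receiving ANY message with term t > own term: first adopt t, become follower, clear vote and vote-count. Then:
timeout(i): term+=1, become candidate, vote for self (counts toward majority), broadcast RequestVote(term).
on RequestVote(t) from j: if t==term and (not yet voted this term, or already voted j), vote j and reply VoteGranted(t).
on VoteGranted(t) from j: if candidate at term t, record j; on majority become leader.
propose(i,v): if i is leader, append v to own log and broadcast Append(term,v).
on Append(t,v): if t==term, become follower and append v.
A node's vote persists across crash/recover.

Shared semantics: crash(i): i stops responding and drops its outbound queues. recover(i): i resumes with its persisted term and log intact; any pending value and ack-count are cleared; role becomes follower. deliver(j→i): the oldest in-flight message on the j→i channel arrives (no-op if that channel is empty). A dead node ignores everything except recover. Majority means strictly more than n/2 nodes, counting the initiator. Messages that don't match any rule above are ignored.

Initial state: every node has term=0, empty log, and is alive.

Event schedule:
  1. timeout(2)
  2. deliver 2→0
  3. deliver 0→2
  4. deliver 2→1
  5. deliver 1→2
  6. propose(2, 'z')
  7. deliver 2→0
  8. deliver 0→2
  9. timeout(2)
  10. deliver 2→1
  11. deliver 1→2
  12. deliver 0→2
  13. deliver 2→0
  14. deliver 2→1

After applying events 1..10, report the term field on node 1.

1

e1 timeout(2): 2[cand,t=1,-]
e2 deliver 2→0: 0[foll,t=1,-]
e3 deliver 0→2: 2[lead,t=1,-]
e4 deliver 2→1: 1[foll,t=1,-]
e5 deliver 1→2: ·
e6 propose(2,'z'): 2[lead,t=1,z]
e7 deliver 2→0: 0[foll,t=1,z]
e8 deliver 0→2: ·
e9 timeout(2): 2[cand,t=2,z]
e10 deliver 2→1: 1[foll,t=1,z]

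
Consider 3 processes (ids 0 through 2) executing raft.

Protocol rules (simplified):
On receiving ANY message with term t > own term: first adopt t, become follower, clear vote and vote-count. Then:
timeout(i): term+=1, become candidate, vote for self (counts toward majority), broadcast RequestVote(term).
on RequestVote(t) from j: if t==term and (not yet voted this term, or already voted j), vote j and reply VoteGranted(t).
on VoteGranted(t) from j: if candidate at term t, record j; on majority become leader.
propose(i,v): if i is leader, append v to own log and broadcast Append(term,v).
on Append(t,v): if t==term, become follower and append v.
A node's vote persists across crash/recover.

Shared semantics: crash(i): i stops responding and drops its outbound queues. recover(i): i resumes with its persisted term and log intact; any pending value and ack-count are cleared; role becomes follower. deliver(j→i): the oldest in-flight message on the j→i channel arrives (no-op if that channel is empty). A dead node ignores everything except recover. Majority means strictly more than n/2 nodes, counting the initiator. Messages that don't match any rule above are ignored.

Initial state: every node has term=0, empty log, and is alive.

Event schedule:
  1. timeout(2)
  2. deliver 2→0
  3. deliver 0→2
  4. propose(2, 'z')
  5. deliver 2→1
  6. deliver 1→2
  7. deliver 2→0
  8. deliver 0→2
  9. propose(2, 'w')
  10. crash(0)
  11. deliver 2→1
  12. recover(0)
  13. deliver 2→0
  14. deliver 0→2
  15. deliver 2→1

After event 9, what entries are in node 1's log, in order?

empty

after 1 — timeout(2): n2:cand/t1/[-]
after 2 — deliver 2→0: n0:foll/t1/[-]
after 3 — deliver 0→2: n2:lead/t1/[-]
after 4 — propose(2,'z'): n2:lead/t1/[z]
after 5 — deliver 2→1: n1:foll/t1/[-]
after 6 — deliver 1→2: ·
after 7 — deliver 2→0: n0:foll/t1/[z]
after 8 — deliver 0→2: ·
after 9 — propose(2,'w'): n2:lead/t1/[z,w]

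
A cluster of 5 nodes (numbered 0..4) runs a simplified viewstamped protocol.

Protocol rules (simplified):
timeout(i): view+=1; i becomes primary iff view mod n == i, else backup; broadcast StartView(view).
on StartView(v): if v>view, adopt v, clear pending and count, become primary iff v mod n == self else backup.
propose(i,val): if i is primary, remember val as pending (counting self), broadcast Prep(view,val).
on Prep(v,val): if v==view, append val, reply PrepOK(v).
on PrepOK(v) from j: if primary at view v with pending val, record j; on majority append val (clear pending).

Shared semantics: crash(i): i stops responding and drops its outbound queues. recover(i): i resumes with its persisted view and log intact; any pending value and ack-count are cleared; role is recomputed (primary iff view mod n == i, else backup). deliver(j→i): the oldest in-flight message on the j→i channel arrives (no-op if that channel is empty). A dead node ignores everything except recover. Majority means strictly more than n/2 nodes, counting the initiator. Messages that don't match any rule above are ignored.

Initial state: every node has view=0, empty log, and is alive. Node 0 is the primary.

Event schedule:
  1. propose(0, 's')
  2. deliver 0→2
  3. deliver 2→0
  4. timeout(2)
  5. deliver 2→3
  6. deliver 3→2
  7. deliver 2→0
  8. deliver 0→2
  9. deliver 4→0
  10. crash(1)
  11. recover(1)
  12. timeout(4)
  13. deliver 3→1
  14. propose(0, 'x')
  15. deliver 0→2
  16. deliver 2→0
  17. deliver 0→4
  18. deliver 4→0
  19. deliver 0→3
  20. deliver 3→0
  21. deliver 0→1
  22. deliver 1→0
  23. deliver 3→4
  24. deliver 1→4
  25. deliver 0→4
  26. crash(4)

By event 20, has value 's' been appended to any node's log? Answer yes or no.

1. propose(0,'s'):  nop
2. deliver 0→2:  <2:back v0 s>
3. deliver 2→0:  nop
4. timeout(2):  <2:back v1 s>
5. deliver 2→3:  <3:back v1 ->
6. deliver 3→2:  nop
7. deliver 2→0:  <0:back v1 ->
8. deliver 0→2:  nop
9. deliver 4→0:  nop
10. crash(1):  <1:✗back v0 ->
11. recover(1):  <1:back v0 ->
12. timeout(4):  <4:back v1 ->
13. deliver 3→1:  nop
14. propose(0,'x'):  nop
15. deliver 0→2:  nop
16. deliver 2→0:  nop
17. deliver 0→4:  nop
18. deliver 4→0:  nop
19. deliver 0→3:  nop
20. deliver 3→0:  nop

yes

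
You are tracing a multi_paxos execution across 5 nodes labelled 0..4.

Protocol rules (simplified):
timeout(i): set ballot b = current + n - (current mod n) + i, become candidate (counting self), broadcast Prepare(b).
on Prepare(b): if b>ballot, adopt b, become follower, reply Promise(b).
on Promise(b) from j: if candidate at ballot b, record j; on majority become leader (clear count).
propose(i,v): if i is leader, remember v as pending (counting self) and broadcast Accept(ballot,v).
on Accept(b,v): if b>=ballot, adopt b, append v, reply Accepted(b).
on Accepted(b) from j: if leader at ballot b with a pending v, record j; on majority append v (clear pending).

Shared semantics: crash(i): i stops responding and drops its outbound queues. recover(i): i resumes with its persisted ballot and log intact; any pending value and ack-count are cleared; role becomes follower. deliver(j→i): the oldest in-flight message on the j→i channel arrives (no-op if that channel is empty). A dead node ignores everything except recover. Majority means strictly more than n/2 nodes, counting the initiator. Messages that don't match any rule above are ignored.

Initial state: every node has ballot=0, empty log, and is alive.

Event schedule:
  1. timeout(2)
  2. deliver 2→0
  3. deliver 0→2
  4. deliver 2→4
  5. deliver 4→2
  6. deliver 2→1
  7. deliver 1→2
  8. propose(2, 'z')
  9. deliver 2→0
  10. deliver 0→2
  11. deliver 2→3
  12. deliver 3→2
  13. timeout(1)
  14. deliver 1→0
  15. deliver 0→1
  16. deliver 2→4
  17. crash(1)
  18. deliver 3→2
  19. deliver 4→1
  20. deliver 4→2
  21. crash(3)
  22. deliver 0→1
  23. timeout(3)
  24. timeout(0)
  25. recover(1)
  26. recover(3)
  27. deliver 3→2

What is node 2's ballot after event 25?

7

step 1 timeout(2): 2={cand,b=7,log=-}
step 2 deliver 2→0: 0={foll,b=7,log=-}
step 3 deliver 0→2: —
step 4 deliver 2→4: 4={foll,b=7,log=-}
step 5 deliver 4→2: 2={lead,b=7,log=-}
step 6 deliver 2→1: 1={foll,b=7,log=-}
step 7 deliver 1→2: —
step 8 propose(2,'z'): —
step 9 deliver 2→0: 0={foll,b=7,log=z}
step 10 deliver 0→2: —
step 11 deliver 2→3: 3={foll,b=7,log=-}
step 12 deliver 3→2: —
step 13 timeout(1): 1={cand,b=11,log=-}
step 14 deliver 1→0: 0={foll,b=11,log=z}
step 15 deliver 0→1: —
step 16 deliver 2→4: 4={foll,b=7,log=z}
step 17 crash(1): 1={✗cand,b=11,log=-}
step 18 deliver 3→2: —
step 19 deliver 4→1: —
step 20 deliver 4→2: 2={lead,b=7,log=z}
step 21 crash(3): 3={✗foll,b=7,log=-}
step 22 deliver 0→1: —
step 23 timeout(3): —
step 24 timeout(0): 0={cand,b=15,log=z}
step 25 recover(1): 1={foll,b=11,log=-}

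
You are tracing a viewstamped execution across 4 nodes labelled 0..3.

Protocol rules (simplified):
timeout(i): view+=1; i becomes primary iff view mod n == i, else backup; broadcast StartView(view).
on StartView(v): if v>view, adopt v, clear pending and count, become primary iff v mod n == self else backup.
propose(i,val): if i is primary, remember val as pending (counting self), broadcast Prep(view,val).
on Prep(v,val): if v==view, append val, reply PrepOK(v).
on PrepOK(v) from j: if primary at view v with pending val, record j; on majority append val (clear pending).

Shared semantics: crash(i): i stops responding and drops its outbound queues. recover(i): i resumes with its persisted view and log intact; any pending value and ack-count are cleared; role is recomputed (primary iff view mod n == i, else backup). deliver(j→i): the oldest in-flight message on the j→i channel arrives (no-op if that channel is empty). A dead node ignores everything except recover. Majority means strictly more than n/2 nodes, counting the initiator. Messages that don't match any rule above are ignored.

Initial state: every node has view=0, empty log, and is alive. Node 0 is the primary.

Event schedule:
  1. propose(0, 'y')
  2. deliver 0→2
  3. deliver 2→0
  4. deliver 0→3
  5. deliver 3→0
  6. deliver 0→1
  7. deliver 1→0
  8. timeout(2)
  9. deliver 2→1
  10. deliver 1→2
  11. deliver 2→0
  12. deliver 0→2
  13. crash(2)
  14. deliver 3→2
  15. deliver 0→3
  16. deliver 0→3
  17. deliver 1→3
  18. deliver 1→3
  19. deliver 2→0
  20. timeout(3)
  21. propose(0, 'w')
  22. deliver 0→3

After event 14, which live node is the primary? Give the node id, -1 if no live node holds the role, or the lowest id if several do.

1

e1 propose(0,'y'): ·
e2 deliver 0→2: 2[back,v=0,y]
e3 deliver 2→0: ·
e4 deliver 0→3: 3[back,v=0,y]
e5 deliver 3→0: 0[prim,v=0,y]
e6 deliver 0→1: 1[back,v=0,y]
e7 deliver 1→0: ·
e8 timeout(2): 2[back,v=1,y]
e9 deliver 2→1: 1[prim,v=1,y]
e10 deliver 1→2: ·
e11 deliver 2→0: 0[back,v=1,y]
e12 deliver 0→2: ·
e13 crash(2): 2[✗back,v=1,y]
e14 deliver 3→2: ·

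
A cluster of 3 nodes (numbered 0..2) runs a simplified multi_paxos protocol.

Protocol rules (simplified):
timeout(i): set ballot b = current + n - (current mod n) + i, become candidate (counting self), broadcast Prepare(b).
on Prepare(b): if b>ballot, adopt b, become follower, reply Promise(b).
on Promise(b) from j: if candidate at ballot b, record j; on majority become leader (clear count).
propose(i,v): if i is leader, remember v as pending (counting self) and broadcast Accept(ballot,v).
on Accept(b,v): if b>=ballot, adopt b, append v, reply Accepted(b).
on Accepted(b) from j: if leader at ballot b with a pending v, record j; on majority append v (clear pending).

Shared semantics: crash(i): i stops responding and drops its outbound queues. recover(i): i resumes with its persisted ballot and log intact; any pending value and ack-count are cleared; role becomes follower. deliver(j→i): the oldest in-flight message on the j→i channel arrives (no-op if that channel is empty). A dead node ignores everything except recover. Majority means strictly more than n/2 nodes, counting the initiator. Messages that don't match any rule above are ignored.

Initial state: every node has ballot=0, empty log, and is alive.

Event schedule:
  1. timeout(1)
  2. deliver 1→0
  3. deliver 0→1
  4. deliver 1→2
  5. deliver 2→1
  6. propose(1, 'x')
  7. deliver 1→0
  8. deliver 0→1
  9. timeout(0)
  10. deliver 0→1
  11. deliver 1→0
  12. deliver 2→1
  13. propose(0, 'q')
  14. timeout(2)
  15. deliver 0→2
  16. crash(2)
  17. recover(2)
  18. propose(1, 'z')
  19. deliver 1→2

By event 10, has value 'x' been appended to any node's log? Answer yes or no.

yes

step 1 timeout(1): 1={cand,b=4,log=-}
step 2 deliver 1→0: 0={foll,b=4,log=-}
step 3 deliver 0→1: 1={lead,b=4,log=-}
step 4 deliver 1→2: 2={foll,b=4,log=-}
step 5 deliver 2→1: —
step 6 propose(1,'x'): —
step 7 deliver 1→0: 0={foll,b=4,log=x}
step 8 deliver 0→1: 1={lead,b=4,log=x}
step 9 timeout(0): 0={cand,b=6,log=x}
step 10 deliver 0→1: 1={foll,b=6,log=x}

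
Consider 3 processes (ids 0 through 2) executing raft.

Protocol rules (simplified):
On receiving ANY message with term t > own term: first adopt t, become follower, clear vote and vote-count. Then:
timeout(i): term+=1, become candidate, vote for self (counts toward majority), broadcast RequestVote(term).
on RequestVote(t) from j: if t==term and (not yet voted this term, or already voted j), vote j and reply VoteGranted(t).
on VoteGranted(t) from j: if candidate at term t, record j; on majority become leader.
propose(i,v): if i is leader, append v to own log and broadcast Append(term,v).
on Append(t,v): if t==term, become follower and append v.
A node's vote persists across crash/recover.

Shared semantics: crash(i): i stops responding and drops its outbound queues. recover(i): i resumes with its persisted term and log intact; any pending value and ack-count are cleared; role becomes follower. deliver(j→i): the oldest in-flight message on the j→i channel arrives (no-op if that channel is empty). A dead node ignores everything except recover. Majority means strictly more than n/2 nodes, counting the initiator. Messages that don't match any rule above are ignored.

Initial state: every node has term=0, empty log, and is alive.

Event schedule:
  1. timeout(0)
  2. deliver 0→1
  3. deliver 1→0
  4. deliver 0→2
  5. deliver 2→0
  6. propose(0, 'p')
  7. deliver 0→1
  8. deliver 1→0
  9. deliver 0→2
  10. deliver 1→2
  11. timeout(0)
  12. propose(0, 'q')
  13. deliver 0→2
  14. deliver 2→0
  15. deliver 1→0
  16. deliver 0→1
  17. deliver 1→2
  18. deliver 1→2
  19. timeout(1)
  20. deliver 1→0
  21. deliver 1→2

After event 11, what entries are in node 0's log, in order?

step 1 timeout(0): 0={cand,t=1,log=-}
step 2 deliver 0→1: 1={foll,t=1,log=-}
step 3 deliver 1→0: 0={lead,t=1,log=-}
step 4 deliver 0→2: 2={foll,t=1,log=-}
step 5 deliver 2→0: —
step 6 propose(0,'p'): 0={lead,t=1,log=p}
step 7 deliver 0→1: 1={foll,t=1,log=p}
step 8 deliver 1→0: —
step 9 deliver 0→2: 2={foll,t=1,log=p}
step 10 deliver 1→2: —
step 11 timeout(0): 0={cand,t=2,log=p}

p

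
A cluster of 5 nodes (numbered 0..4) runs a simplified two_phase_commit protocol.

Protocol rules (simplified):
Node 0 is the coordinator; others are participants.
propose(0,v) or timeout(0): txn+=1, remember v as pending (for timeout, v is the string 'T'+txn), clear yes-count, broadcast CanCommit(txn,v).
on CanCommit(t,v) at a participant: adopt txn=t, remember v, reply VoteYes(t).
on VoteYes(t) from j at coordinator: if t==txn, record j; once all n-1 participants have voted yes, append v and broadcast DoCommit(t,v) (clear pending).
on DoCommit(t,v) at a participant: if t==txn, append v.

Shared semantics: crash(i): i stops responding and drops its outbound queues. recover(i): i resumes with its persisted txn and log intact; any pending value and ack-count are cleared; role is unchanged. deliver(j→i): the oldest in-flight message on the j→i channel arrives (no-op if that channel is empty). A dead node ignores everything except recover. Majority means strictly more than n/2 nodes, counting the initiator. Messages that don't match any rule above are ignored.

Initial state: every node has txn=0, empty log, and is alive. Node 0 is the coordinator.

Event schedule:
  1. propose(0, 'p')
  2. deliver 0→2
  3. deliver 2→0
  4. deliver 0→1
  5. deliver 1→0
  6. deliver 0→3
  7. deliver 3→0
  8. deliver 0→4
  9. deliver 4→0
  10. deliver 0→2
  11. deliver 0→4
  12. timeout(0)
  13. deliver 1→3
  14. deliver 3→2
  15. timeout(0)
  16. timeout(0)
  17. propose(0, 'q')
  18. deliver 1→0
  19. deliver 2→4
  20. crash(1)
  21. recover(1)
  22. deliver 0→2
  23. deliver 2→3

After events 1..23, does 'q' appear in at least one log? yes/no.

after 1 — propose(0,'p'): n0:coor/t1/[-]
after 2 — deliver 0→2: n2:part/t1/[-]
after 3 — deliver 2→0: ·
after 4 — deliver 0→1: n1:part/t1/[-]
after 5 — deliver 1→0: ·
after 6 — deliver 0→3: n3:part/t1/[-]
after 7 — deliver 3→0: ·
after 8 — deliver 0→4: n4:part/t1/[-]
after 9 — deliver 4→0: n0:coor/t1/[p]
after 10 — deliver 0→2: n2:part/t1/[p]
after 11 — deliver 0→4: n4:part/t1/[p]
after 12 — timeout(0): n0:coor/t2/[p]
after 13 — deliver 1→3: ·
after 14 — deliver 3→2: ·
after 15 — timeout(0): n0:coor/t3/[p]
after 16 — timeout(0): n0:coor/t4/[p]
after 17 — propose(0,'q'): n0:coor/t5/[p]
after 18 — deliver 1→0: ·
after 19 — deliver 2→4: ·
after 20 — crash(1): n1:✗part/t1/[-]
after 21 — recover(1): n1:part/t1/[-]
after 22 — deliver 0→2: n2:part/t2/[p]
after 23 — deliver 2→3: ·

no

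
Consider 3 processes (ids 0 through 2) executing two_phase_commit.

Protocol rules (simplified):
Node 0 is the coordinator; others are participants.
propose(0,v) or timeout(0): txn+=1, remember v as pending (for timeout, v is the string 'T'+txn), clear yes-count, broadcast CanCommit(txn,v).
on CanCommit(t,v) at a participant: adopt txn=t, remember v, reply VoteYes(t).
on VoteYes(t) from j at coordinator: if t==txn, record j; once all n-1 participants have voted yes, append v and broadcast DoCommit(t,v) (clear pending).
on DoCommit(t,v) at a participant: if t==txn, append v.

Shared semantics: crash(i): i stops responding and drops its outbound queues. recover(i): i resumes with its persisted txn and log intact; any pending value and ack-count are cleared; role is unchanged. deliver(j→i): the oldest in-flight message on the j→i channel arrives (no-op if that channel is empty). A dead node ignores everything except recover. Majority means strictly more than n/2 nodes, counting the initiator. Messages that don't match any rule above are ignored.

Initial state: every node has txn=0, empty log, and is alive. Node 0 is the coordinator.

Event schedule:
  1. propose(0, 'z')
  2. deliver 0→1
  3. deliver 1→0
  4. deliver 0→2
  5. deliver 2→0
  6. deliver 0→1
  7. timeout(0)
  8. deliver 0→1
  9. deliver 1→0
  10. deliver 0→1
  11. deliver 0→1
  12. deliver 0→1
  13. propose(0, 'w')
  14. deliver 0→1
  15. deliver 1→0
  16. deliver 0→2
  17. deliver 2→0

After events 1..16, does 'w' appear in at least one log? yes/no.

step 1 propose(0,'z'): 0={coor,t=1,log=-}
step 2 deliver 0→1: 1={part,t=1,log=-}
step 3 deliver 1→0: —
step 4 deliver 0→2: 2={part,t=1,log=-}
step 5 deliver 2→0: 0={coor,t=1,log=z}
step 6 deliver 0→1: 1={part,t=1,log=z}
step 7 timeout(0): 0={coor,t=2,log=z}
step 8 deliver 0→1: 1={part,t=2,log=z}
step 9 deliver 1→0: —
step 10 deliver 0→1: —
step 11 deliver 0→1: —
step 12 deliver 0→1: —
step 13 propose(0,'w'): 0={coor,t=3,log=z}
step 14 deliver 0→1: 1={part,t=3,log=z}
step 15 deliver 1→0: —
step 16 deliver 0→2: 2={part,t=1,log=z}

no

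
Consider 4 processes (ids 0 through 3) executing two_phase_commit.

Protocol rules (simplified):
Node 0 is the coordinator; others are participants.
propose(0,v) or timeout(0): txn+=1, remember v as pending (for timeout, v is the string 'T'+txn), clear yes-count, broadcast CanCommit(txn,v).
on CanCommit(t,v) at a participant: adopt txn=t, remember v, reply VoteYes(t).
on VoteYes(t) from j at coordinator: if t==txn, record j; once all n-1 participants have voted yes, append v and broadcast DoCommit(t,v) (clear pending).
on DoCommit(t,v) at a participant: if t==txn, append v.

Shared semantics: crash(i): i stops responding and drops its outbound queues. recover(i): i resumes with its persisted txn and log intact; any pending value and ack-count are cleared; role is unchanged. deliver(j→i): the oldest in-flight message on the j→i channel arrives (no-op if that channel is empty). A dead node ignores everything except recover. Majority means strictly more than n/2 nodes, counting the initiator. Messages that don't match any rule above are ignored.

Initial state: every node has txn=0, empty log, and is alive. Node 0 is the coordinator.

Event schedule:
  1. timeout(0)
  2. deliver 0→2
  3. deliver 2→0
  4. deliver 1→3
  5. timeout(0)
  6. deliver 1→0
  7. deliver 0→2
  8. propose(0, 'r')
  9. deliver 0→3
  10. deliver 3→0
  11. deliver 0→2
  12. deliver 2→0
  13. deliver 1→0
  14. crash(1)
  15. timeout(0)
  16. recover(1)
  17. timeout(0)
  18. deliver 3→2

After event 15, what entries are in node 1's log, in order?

step 1 timeout(0): 0={coor,t=1,log=-}
step 2 deliver 0→2: 2={part,t=1,log=-}
step 3 deliver 2→0: —
step 4 deliver 1→3: —
step 5 timeout(0): 0={coor,t=2,log=-}
step 6 deliver 1→0: —
step 7 deliver 0→2: 2={part,t=2,log=-}
step 8 propose(0,'r'): 0={coor,t=3,log=-}
step 9 deliver 0→3: 3={part,t=1,log=-}
step 10 deliver 3→0: —
step 11 deliver 0→2: 2={part,t=3,log=-}
step 12 deliver 2→0: —
step 13 deliver 1→0: —
step 14 crash(1): 1={✗part,t=0,log=-}
step 15 timeout(0): 0={coor,t=4,log=-}

empty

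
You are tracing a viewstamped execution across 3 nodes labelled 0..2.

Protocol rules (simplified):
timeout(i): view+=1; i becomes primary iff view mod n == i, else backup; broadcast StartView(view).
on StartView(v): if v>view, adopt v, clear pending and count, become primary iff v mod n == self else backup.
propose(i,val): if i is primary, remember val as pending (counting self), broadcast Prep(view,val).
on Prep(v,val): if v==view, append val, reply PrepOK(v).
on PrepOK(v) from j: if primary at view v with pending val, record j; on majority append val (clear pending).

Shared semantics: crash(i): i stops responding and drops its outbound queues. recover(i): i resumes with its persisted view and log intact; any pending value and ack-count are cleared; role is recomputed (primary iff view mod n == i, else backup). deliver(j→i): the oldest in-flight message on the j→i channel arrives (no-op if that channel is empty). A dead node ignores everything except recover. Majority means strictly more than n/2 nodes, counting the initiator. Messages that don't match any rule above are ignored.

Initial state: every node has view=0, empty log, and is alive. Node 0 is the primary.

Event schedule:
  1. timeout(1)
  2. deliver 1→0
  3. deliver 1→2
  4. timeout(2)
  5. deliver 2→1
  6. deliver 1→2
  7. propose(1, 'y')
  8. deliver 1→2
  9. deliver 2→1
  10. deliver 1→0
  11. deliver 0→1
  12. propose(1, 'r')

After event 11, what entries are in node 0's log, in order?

empty

step 1 timeout(1): 1={prim,v=1,log=-}
step 2 deliver 1→0: 0={back,v=1,log=-}
step 3 deliver 1→2: 2={back,v=1,log=-}
step 4 timeout(2): 2={prim,v=2,log=-}
step 5 deliver 2→1: 1={back,v=2,log=-}
step 6 deliver 1→2: —
step 7 propose(1,'y'): —
step 8 deliver 1→2: —
step 9 deliver 2→1: —
step 10 deliver 1→0: —
step 11 deliver 0→1: —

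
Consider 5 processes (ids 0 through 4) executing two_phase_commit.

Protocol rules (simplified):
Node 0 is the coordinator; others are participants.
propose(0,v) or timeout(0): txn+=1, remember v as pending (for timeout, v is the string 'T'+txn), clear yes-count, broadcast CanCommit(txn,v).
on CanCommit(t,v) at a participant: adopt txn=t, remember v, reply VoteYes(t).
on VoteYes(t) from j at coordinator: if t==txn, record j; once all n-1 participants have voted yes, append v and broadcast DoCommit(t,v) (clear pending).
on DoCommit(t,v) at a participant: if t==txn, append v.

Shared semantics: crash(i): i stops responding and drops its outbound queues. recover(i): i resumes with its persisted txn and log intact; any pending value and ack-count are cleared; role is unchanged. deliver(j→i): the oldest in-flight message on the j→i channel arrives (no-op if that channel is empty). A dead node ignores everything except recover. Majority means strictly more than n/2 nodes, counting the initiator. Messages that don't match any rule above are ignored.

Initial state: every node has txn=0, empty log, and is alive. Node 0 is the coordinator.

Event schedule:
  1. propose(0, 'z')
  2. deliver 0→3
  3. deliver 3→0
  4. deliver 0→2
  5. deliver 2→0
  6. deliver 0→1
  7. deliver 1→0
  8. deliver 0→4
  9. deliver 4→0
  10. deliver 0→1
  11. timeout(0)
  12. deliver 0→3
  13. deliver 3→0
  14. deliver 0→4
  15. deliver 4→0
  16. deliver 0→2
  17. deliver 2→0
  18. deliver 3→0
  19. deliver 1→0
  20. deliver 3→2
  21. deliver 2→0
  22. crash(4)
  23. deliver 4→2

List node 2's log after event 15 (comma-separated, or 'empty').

after 1 — propose(0,'z'): n0:coor/t1/[-]
after 2 — deliver 0→3: n3:part/t1/[-]
after 3 — deliver 3→0: ·
after 4 — deliver 0→2: n2:part/t1/[-]
after 5 — deliver 2→0: ·
after 6 — deliver 0→1: n1:part/t1/[-]
after 7 — deliver 1→0: ·
after 8 — deliver 0→4: n4:part/t1/[-]
after 9 — deliver 4→0: n0:coor/t1/[z]
after 10 — deliver 0→1: n1:part/t1/[z]
after 11 — timeout(0): n0:coor/t2/[z]
after 12 — deliver 0→3: n3:part/t1/[z]
after 13 — deliver 3→0: ·
after 14 — deliver 0→4: n4:part/t1/[z]
after 15 — deliver 4→0: ·

empty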